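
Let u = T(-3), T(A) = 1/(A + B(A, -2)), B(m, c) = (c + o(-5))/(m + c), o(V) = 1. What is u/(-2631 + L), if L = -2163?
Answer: 5/67116 ≈ 7.4498e-5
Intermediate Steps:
B(m, c) = (1 + c)/(c + m) (B(m, c) = (c + 1)/(m + c) = (1 + c)/(c + m))
T(A) = 1/(A - 1/(-2 + A)) (T(A) = 1/(A + (1 - 2)/(-2 + A)) = 1/(A - 1/(-2 + A)))
u = -5/14 (u = (-2 - 3)/(-1 - 3*(-2 - 3)) = -5/(-1 - 3*(-5)) = -5/(-1 + 15) = -5/14 ≈ -0.35714)
u/(-2631 + L) = -5/14/(-2631 - 2163) = -5/14/(-4794) = -1/4794*(-5/14) = 5/67116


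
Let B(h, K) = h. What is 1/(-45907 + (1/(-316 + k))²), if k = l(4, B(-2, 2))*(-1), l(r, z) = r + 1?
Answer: -103041/4730303186 ≈ -2.1783e-5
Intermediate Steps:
l(r, z) = 1 + r
k = -5 (k = (1 + 4)*(-1) = 5*(-1) = -5)
1/(-45907 + (1/(-316 + k))²) = 1/(-45907 + (1/(-316 - 5))²) = 1/(-45907 + (1/(-321))²) = 1/(-45907 + (-1/321)²) = 1/(-45907 + 1/103041) = 1/(-4730303186/103041) = -103041/4730303186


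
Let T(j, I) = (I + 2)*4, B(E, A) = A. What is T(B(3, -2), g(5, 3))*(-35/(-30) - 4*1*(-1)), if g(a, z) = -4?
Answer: -124/3 ≈ -41.333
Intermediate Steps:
T(j, I) = 8 + 4*I (T(j, I) = (2 + I)*4 = 8 + 4*I)
T(B(3, -2), g(5, 3))*(-35/(-30) - 4*1*(-1)) = (8 + 4*(-4))*(-35/(-30) - 4*1*(-1)) = (8 - 16)*(-35*(-1/30) - 4*(-1)) = -8*(7/6 + 4) = -8*31/6 = -124/3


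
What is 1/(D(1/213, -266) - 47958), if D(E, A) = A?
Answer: -1/48224 ≈ -2.0737e-5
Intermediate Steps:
1/(D(1/213, -266) - 47958) = 1/(-266 - 47958) = 1/(-48224) = -1/48224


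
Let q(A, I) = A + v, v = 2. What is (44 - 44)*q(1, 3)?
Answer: 0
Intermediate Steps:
q(A, I) = 2 + A (q(A, I) = A + 2 = 2 + A)
(44 - 44)*q(1, 3) = (44 - 44)*(2 + 1) = 0*3 = 0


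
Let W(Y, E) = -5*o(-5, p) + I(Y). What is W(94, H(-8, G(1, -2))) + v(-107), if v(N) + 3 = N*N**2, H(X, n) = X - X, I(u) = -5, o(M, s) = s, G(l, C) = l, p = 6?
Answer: -1225081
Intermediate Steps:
H(X, n) = 0
v(N) = -3 + N**3 (v(N) = -3 + N*N**2 = -3 + N**3)
W(Y, E) = -35 (W(Y, E) = -5*6 - 5 = -30 - 5 = -35)
W(94, H(-8, G(1, -2))) + v(-107) = -35 + (-3 + (-107)**3) = -35 + (-3 - 1225043) = -35 - 1225046 = -1225081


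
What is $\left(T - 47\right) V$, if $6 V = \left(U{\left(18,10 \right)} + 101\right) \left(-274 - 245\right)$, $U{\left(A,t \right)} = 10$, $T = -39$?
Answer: $825729$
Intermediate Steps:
$V = - \frac{19203}{2}$ ($V = \frac{\left(10 + 101\right) \left(-274 - 245\right)}{6} = \frac{111 \left(-519\right)}{6} = \frac{1}{6} \left(-57609\right) = - \frac{19203}{2} \approx -9601.5$)
$\left(T - 47\right) V = \left(-39 - 47\right) \left(- \frac{19203}{2}\right) = \left(-86\right) \left(- \frac{19203}{2}\right) = 825729$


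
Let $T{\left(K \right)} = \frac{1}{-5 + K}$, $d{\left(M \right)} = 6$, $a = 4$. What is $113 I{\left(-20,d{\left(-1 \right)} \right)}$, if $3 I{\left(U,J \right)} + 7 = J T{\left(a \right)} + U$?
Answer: $-1243$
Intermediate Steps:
$I{\left(U,J \right)} = - \frac{7}{3} - \frac{J}{3} + \frac{U}{3}$ ($I{\left(U,J \right)} = - \frac{7}{3} + \frac{\frac{J}{-5 + 4} + U}{3} = - \frac{7}{3} + \frac{\frac{J}{-1} + U}{3} = - \frac{7}{3} + \frac{J \left(-1\right) + U}{3} = - \frac{7}{3} + \frac{- J + U}{3} = - \frac{7}{3} + \frac{U - J}{3} = - \frac{7}{3} - \left(- \frac{U}{3} + \frac{J}{3}\right) = - \frac{7}{3} - \frac{J}{3} + \frac{U}{3}$)
$113 I{\left(-20,d{\left(-1 \right)} \right)} = 113 \left(- \frac{7}{3} - 2 + \frac{1}{3} \left(-20\right)\right) = 113 \left(- \frac{7}{3} - 2 - \frac{20}{3}\right) = 113 \left(-11\right) = -1243$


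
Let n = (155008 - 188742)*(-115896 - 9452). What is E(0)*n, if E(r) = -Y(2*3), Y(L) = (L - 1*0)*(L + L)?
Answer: -304451239104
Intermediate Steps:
Y(L) = 2*L² (Y(L) = (L + 0)*(2*L) = L*(2*L) = 2*L²)
E(r) = -72 (E(r) = -2*(2*3)² = -2*6² = -2*36 = -1*72 = -72)
n = 4228489432 (n = -33734*(-125348) = 4228489432)
E(0)*n = -72*4228489432 = -304451239104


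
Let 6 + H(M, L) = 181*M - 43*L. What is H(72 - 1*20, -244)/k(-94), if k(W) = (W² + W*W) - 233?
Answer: 19898/17439 ≈ 1.1410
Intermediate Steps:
H(M, L) = -6 - 43*L + 181*M (H(M, L) = -6 + (181*M - 43*L) = -6 + (-43*L + 181*M) = -6 - 43*L + 181*M)
k(W) = -233 + 2*W² (k(W) = (W² + W²) - 233 = 2*W² - 233 = -233 + 2*W²)
H(72 - 1*20, -244)/k(-94) = (-6 - 43*(-244) + 181*(72 - 1*20))/(-233 + 2*(-94)²) = (-6 + 10492 + 181*(72 - 20))/(-233 + 2*8836) = (-6 + 10492 + 181*52)/(-233 + 17672) = (-6 + 10492 + 9412)/17439 = 19898*(1/17439) = 19898/17439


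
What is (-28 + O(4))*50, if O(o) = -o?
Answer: -1600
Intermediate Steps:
(-28 + O(4))*50 = (-28 - 1*4)*50 = (-28 - 4)*50 = -32*50 = -1600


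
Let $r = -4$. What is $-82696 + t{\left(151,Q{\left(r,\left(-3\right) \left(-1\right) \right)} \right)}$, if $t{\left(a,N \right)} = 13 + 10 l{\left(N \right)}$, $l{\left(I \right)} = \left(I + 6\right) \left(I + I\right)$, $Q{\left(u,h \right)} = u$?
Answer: $-82843$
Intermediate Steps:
$l{\left(I \right)} = 2 I \left(6 + I\right)$ ($l{\left(I \right)} = \left(6 + I\right) 2 I = 2 I \left(6 + I\right)$)
$t{\left(a,N \right)} = 13 + 20 N \left(6 + N\right)$ ($t{\left(a,N \right)} = 13 + 10 \cdot 2 N \left(6 + N\right) = 13 + 20 N \left(6 + N\right)$)
$-82696 + t{\left(151,Q{\left(r,\left(-3\right) \left(-1\right) \right)} \right)} = -82696 + \left(13 + 20 \left(-4\right) \left(6 - 4\right)\right) = -82696 + \left(13 + 20 \left(-4\right) 2\right) = -82696 + \left(13 - 160\right) = -82696 - 147 = -82843$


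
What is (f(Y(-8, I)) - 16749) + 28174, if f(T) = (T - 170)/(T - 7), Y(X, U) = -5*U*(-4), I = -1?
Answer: 308665/27 ≈ 11432.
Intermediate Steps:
Y(X, U) = 20*U
f(T) = (-170 + T)/(-7 + T)
(f(Y(-8, I)) - 16749) + 28174 = ((-170 + 20*(-1))/(-7 + 20*(-1)) - 16749) + 28174 = ((-170 - 20)/(-7 - 20) - 16749) + 28174 = (-190/(-27) - 16749) + 28174 = (-1/27*(-190) - 16749) + 28174 = (190/27 - 16749) + 28174 = -452033/27 + 28174 = 308665/27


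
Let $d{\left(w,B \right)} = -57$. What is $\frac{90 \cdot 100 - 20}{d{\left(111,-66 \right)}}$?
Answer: $- \frac{8980}{57} \approx -157.54$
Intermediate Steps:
$\frac{90 \cdot 100 - 20}{d{\left(111,-66 \right)}} = \frac{90 \cdot 100 - 20}{-57} = \left(9000 + \left(-45 + 25\right)\right) \left(- \frac{1}{57}\right) = \left(9000 - 20\right) \left(- \frac{1}{57}\right) = 8980 \left(- \frac{1}{57}\right) = - \frac{8980}{57}$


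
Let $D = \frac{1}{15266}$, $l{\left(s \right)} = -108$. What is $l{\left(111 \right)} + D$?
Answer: $- \frac{1648727}{15266} \approx -108.0$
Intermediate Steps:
$D = \frac{1}{15266} \approx 6.5505 \cdot 10^{-5}$
$l{\left(111 \right)} + D = -108 + \frac{1}{15266} = - \frac{1648727}{15266}$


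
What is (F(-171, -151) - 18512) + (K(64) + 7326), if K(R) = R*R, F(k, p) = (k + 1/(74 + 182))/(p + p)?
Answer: -548098305/77312 ≈ -7089.4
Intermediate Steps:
F(k, p) = (1/256 + k)/(2*p) (F(k, p) = (k + 1/256)/((2*p)) = (k + 1/256)*(1/(2*p)) = (1/256 + k)*(1/(2*p)) = (1/256 + k)/(2*p))
K(R) = R**2
(F(-171, -151) - 18512) + (K(64) + 7326) = ((1/512)*(1 + 256*(-171))/(-151) - 18512) + (64**2 + 7326) = ((1/512)*(-1/151)*(1 - 43776) - 18512) + (4096 + 7326) = ((1/512)*(-1/151)*(-43775) - 18512) + 11422 = (43775/77312 - 18512) + 11422 = -1431155969/77312 + 11422 = -548098305/77312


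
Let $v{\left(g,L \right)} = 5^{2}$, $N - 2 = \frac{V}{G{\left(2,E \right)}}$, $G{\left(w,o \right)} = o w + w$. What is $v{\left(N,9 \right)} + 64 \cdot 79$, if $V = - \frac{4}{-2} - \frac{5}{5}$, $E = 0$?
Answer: $5081$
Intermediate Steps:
$G{\left(w,o \right)} = w + o w$
$V = 1$ ($V = \left(-4\right) \left(- \frac{1}{2}\right) - 1 = 2 - 1 = 1$)
$N = \frac{5}{2}$ ($N = 2 + 1 \frac{1}{2 \left(1 + 0\right)} = 2 + 1 \frac{1}{2 \cdot 1} = 2 + 1 \cdot \frac{1}{2} = 2 + \frac{1}{2} = \frac{5}{2} \approx 2.5$)
$v{\left(g,L \right)} = 25$
$v{\left(N,9 \right)} + 64 \cdot 79 = 25 + 64 \cdot 79 = 25 + 5056 = 5081$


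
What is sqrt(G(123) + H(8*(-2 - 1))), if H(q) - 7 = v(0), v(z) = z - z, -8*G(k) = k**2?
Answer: I*sqrt(30146)/4 ≈ 43.406*I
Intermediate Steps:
G(k) = -k**2/8
v(z) = 0
H(q) = 7 (H(q) = 7 + 0 = 7)
sqrt(G(123) + H(8*(-2 - 1))) = sqrt(-1/8*123**2 + 7) = sqrt(-1/8*15129 + 7) = sqrt(-15129/8 + 7) = sqrt(-15073/8) = I*sqrt(30146)/4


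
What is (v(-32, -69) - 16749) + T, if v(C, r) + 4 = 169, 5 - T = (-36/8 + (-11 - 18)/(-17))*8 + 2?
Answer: -281497/17 ≈ -16559.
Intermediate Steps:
T = 431/17 (T = 5 - ((-36/8 + (-11 - 18)/(-17))*8 + 2) = 5 - ((-36*⅛ - 29*(-1/17))*8 + 2) = 5 - ((-9/2 + 29/17)*8 + 2) = 5 - (-95/34*8 + 2) = 5 - (-380/17 + 2) = 5 - 1*(-346/17) = 5 + 346/17 = 431/17 ≈ 25.353)
v(C, r) = 165 (v(C, r) = -4 + 169 = 165)
(v(-32, -69) - 16749) + T = (165 - 16749) + 431/17 = -16584 + 431/17 = -281497/17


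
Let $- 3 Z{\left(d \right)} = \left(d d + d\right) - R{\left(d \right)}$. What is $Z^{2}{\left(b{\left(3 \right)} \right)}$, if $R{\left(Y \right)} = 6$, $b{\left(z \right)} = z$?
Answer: $4$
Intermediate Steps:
$Z{\left(d \right)} = 2 - \frac{d}{3} - \frac{d^{2}}{3}$ ($Z{\left(d \right)} = - \frac{\left(d d + d\right) - 6}{3} = - \frac{\left(d^{2} + d\right) - 6}{3} = - \frac{\left(d + d^{2}\right) - 6}{3} = - \frac{-6 + d + d^{2}}{3} = 2 - \frac{d}{3} - \frac{d^{2}}{3}$)
$Z^{2}{\left(b{\left(3 \right)} \right)} = \left(2 - 1 - \frac{3^{2}}{3}\right)^{2} = \left(2 - 1 - 3\right)^{2} = \left(-2\right)^{2} = 4$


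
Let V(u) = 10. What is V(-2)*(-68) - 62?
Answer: -742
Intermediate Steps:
V(-2)*(-68) - 62 = 10*(-68) - 62 = -680 - 62 = -742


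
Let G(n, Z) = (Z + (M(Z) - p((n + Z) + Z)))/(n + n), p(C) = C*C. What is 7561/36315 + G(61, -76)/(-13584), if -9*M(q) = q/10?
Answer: 4277968639/20060987040 ≈ 0.21325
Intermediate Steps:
M(q) = -q/90 (M(q) = -q/(9*10) = -q/90)
p(C) = C²
G(n, Z) = (-(n + 2*Z)² + 89*Z/90)/(2*n) (G(n, Z) = (Z + (-Z/90 - ((n + Z) + Z)²))/(n + n) = (Z + (-Z/90 - ((Z + n) + Z)²))/((2*n)) = (Z + (-Z/90 - (n + 2*Z)²))*(1/(2*n)) = (Z + (-(n + 2*Z)² - Z/90))*(1/(2*n)) = (-(n + 2*Z)² + 89*Z/90)*(1/(2*n)) = (-(n + 2*Z)² + 89*Z/90)/(2*n))
7561/36315 + G(61, -76)/(-13584) = 7561/36315 + ((1/180)*(-90*(61 + 2*(-76))² + 89*(-76))/61)/(-13584) = 7561*(1/36315) + ((1/180)*(1/61)*(-90*(61 - 152)² - 6764))*(-1/13584) = 7561/36315 + ((1/180)*(1/61)*(-90*(-91)² - 6764))*(-1/13584) = 7561/36315 + ((1/180)*(1/61)*(-90*8281 - 6764))*(-1/13584) = 7561/36315 + ((1/180)*(1/61)*(-745290 - 6764))*(-1/13584) = 7561/36315 + ((1/180)*(1/61)*(-752054))*(-1/13584) = 7561/36315 - 376027/5490*(-1/13584) = 7561/36315 + 376027/74576160 = 4277968639/20060987040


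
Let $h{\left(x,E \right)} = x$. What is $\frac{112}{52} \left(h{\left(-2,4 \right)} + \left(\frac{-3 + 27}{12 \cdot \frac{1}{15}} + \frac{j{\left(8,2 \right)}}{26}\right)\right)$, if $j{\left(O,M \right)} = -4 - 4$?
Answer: $\frac{10080}{169} \approx 59.645$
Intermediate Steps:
$j{\left(O,M \right)} = -8$ ($j{\left(O,M \right)} = -4 - 4 = -8$)
$\frac{112}{52} \left(h{\left(-2,4 \right)} + \left(\frac{-3 + 27}{12 \cdot \frac{1}{15}} + \frac{j{\left(8,2 \right)}}{26}\right)\right) = \frac{112}{52} \left(-2 - \left(\frac{4}{13} - \frac{-3 + 27}{12 \cdot \frac{1}{15}}\right)\right) = 112 \cdot \frac{1}{52} \left(-2 + \left(\frac{24}{12 \cdot \frac{1}{15}} - \frac{4}{13}\right)\right) = \frac{28 \left(-2 - \left(\frac{4}{13} - \frac{24}{\frac{4}{5}}\right)\right)}{13} = \frac{28 \left(-2 + \left(24 \cdot \frac{5}{4} - \frac{4}{13}\right)\right)}{13} = \frac{28 \left(-2 + \left(30 - \frac{4}{13}\right)\right)}{13} = \frac{28 \left(-2 + \frac{386}{13}\right)}{13} = \frac{28}{13} \cdot \frac{360}{13} = \frac{10080}{169}$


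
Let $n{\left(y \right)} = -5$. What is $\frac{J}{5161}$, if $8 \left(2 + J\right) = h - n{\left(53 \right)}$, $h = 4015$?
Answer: $\frac{77}{794} \approx 0.096977$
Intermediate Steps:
$J = \frac{1001}{2}$ ($J = -2 + \frac{4015 - -5}{8} = -2 + \frac{4015 + 5}{8} = -2 + \frac{1}{8} \cdot 4020 = -2 + \frac{1005}{2} = \frac{1001}{2} \approx 500.5$)
$\frac{J}{5161} = \frac{1001}{2 \cdot 5161} = \frac{1001}{2} \cdot \frac{1}{5161} = \frac{77}{794}$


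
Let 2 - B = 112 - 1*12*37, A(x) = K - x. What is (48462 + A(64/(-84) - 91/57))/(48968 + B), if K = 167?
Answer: 881996/894159 ≈ 0.98640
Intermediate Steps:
A(x) = 167 - x
B = 334 (B = 2 - (112 - 1*12*37) = 2 - (112 - 12*37) = 2 - (112 - 444) = 2 - 1*(-332) = 2 + 332 = 334)
(48462 + A(64/(-84) - 91/57))/(48968 + B) = (48462 + (167 - (64/(-84) - 91/57)))/(48968 + 334) = (48462 + (167 - (64*(-1/84) - 91*1/57)))/49302 = (48462 + (167 - (-16/21 - 91/57)))*(1/49302) = (48462 + (167 - 1*(-941/399)))*(1/49302) = (48462 + (167 + 941/399))*(1/49302) = (48462 + 67574/399)*(1/49302) = (19403912/399)*(1/49302) = 881996/894159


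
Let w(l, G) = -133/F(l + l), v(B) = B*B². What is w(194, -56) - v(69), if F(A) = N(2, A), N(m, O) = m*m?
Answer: -1314169/4 ≈ -3.2854e+5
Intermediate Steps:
N(m, O) = m²
F(A) = 4 (F(A) = 2² = 4)
v(B) = B³
w(l, G) = -133/4
w(194, -56) - v(69) = -133/4 - 1*69³ = -133/4 - 1*328509 = -133/4 - 328509 = -1314169/4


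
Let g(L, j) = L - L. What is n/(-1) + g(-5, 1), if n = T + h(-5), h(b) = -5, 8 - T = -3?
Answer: -6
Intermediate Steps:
T = 11 (T = 8 - 1*(-3) = 8 + 3 = 11)
g(L, j) = 0
n = 6 (n = 11 - 5 = 6)
n/(-1) + g(-5, 1) = 6/(-1) + 0 = -1*6 + 0 = -6 + 0 = -6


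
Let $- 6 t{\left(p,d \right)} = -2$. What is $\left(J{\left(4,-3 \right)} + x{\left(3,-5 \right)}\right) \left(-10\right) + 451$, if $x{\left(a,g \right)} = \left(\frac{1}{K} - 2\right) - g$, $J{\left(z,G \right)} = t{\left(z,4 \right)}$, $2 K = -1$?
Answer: $\frac{1313}{3} \approx 437.67$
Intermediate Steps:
$K = - \frac{1}{2}$ ($K = \frac{1}{2} \left(-1\right) = - \frac{1}{2} \approx -0.5$)
$t{\left(p,d \right)} = \frac{1}{3}$ ($t{\left(p,d \right)} = \left(- \frac{1}{6}\right) \left(-2\right) = \frac{1}{3}$)
$J{\left(z,G \right)} = \frac{1}{3}$
$x{\left(a,g \right)} = -4 - g$ ($x{\left(a,g \right)} = \left(\frac{1}{- \frac{1}{2}} - 2\right) - g = \left(-2 - 2\right) - g = -4 - g$)
$\left(J{\left(4,-3 \right)} + x{\left(3,-5 \right)}\right) \left(-10\right) + 451 = \left(\frac{1}{3} - -1\right) \left(-10\right) + 451 = \left(\frac{1}{3} + \left(-4 + 5\right)\right) \left(-10\right) + 451 = \left(\frac{1}{3} + 1\right) \left(-10\right) + 451 = \frac{4}{3} \left(-10\right) + 451 = - \frac{40}{3} + 451 = \frac{1313}{3}$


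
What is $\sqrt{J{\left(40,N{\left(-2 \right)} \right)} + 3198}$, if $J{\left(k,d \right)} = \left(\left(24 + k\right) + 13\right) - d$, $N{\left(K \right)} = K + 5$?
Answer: $2 \sqrt{818} \approx 57.201$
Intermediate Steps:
$N{\left(K \right)} = 5 + K$
$J{\left(k,d \right)} = 37 + k - d$ ($J{\left(k,d \right)} = \left(37 + k\right) - d = 37 + k - d$)
$\sqrt{J{\left(40,N{\left(-2 \right)} \right)} + 3198} = \sqrt{\left(37 + 40 - \left(5 - 2\right)\right) + 3198} = \sqrt{\left(37 + 40 - 3\right) + 3198} = \sqrt{74 + 3198} = \sqrt{3272} = 2 \sqrt{818}$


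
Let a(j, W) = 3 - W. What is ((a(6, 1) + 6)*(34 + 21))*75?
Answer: 33000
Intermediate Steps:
((a(6, 1) + 6)*(34 + 21))*75 = (((3 - 1*1) + 6)*(34 + 21))*75 = (((3 - 1) + 6)*55)*75 = ((2 + 6)*55)*75 = (8*55)*75 = 440*75 = 33000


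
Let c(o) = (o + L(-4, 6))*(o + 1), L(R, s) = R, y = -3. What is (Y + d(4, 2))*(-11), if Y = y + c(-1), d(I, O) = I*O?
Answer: -55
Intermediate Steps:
c(o) = (1 + o)*(-4 + o) (c(o) = (o - 4)*(o + 1) = (-4 + o)*(1 + o) = (1 + o)*(-4 + o))
Y = -3 (Y = -3 + (-4 + (-1)**2 - 3*(-1)) = -3 + (-4 + 1 + 3) = -3 + 0 = -3)
(Y + d(4, 2))*(-11) = (-3 + 4*2)*(-11) = (-3 + 8)*(-11) = 5*(-11) = -55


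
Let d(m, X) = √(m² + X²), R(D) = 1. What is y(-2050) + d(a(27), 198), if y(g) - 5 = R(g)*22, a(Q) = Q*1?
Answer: 27 + 9*√493 ≈ 226.83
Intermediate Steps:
a(Q) = Q
d(m, X) = √(X² + m²)
y(g) = 27 (y(g) = 5 + 1*22 = 5 + 22 = 27)
y(-2050) + d(a(27), 198) = 27 + √(198² + 27²) = 27 + √(39204 + 729) = 27 + √39933 = 27 + 9*√493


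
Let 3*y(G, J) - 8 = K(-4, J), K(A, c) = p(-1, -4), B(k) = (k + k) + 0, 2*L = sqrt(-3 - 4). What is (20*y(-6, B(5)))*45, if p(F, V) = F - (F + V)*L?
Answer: 2100 + 750*I*sqrt(7) ≈ 2100.0 + 1984.3*I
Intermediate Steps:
L = I*sqrt(7)/2 (L = sqrt(-3 - 4)/2 = sqrt(-7)/2 = (I*sqrt(7))/2 = I*sqrt(7)/2 ≈ 1.3229*I)
p(F, V) = F - I*sqrt(7)*(F + V)/2 (p(F, V) = F - (F + V)*I*sqrt(7)/2 = F - I*sqrt(7)*(F + V)/2)
B(k) = 2*k (B(k) = 2*k + 0 = 2*k)
K(A, c) = -1 + 5*I*sqrt(7)/2 (K(A, c) = -1 - 1/2*I*(-1)*sqrt(7) - 1/2*I*(-4)*sqrt(7) = -1 + I*sqrt(7)/2 + 2*I*sqrt(7) = -1 + 5*I*sqrt(7)/2)
y(G, J) = 7/3 + 5*I*sqrt(7)/6 (y(G, J) = 8/3 + (-1 + 5*I*sqrt(7)/2)/3 = 8/3 + (-1/3 + 5*I*sqrt(7)/6) = 7/3 + 5*I*sqrt(7)/6)
(20*y(-6, B(5)))*45 = (20*(7/3 + 5*I*sqrt(7)/6))*45 = (140/3 + 50*I*sqrt(7)/3)*45 = 2100 + 750*I*sqrt(7)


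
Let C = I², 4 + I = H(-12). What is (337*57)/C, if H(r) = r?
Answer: 19209/256 ≈ 75.035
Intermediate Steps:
I = -16 (I = -4 - 12 = -16)
C = 256 (C = (-16)² = 256)
(337*57)/C = (337*57)/256 = 19209*(1/256) = 19209/256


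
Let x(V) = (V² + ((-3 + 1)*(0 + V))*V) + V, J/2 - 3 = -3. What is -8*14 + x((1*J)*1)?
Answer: -112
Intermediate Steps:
J = 0 (J = 6 + 2*(-3) = 6 - 6 = 0)
x(V) = V - V² (x(V) = (V² + (-2*V)*V) + V = (V² - 2*V²) + V = -V² + V = V - V²)
-8*14 + x((1*J)*1) = -8*14 + ((1*0)*1)*(1 - 1*0) = -112 + (0*1)*(1 - 0) = -112 + 0*(1 - 1*0) = -112 + 0*(1 + 0) = -112 + 0*1 = -112 + 0 = -112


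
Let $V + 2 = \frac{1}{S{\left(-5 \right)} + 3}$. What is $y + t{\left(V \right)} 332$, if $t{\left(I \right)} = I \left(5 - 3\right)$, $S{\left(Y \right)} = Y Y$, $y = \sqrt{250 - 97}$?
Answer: $- \frac{9130}{7} + 3 \sqrt{17} \approx -1291.9$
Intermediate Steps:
$y = 3 \sqrt{17}$ ($y = \sqrt{153} = 3 \sqrt{17} \approx 12.369$)
$S{\left(Y \right)} = Y^{2}$
$V = - \frac{55}{28}$ ($V = -2 + \frac{1}{\left(-5\right)^{2} + 3} = -2 + \frac{1}{25 + 3} = -2 + \frac{1}{28} = - \frac{55}{28} \approx -1.9643$)
$t{\left(I \right)} = 2 I$ ($t{\left(I \right)} = I 2 = 2 I$)
$y + t{\left(V \right)} 332 = 3 \sqrt{17} + 2 \left(- \frac{55}{28}\right) 332 = 3 \sqrt{17} - \frac{9130}{7} = - \frac{9130}{7} + 3 \sqrt{17}$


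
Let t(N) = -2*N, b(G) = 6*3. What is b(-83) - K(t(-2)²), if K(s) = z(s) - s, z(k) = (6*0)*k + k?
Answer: 18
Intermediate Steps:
z(k) = k (z(k) = 0*k + k = 0 + k = k)
b(G) = 18
K(s) = 0 (K(s) = s - s = 0)
b(-83) - K(t(-2)²) = 18 - 1*0 = 18 + 0 = 18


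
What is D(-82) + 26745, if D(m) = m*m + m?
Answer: 33387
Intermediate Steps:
D(m) = m + m² (D(m) = m² + m = m + m²)
D(-82) + 26745 = -82*(1 - 82) + 26745 = -82*(-81) + 26745 = 6642 + 26745 = 33387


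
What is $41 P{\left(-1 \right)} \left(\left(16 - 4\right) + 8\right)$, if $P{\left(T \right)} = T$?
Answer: $-820$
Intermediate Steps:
$41 P{\left(-1 \right)} \left(\left(16 - 4\right) + 8\right) = 41 \left(-1\right) \left(\left(16 - 4\right) + 8\right) = - 41 \left(12 + 8\right) = \left(-41\right) 20 = -820$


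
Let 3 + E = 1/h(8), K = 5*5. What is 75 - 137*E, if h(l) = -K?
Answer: 12287/25 ≈ 491.48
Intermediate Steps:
K = 25
h(l) = -25 (h(l) = -1*25 = -25)
E = -76/25 (E = -3 + 1/(-25) = -3 - 1/25 = -76/25 ≈ -3.0400)
75 - 137*E = 75 - 137*(-76/25) = 75 + 10412/25 = 12287/25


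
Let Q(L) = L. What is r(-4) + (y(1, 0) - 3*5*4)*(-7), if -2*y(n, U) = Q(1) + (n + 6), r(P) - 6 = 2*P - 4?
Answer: 442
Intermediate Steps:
r(P) = 2 + 2*P (r(P) = 6 + (2*P - 4) = 6 + (-4 + 2*P) = 2 + 2*P)
y(n, U) = -7/2 - n/2 (y(n, U) = -(1 + (n + 6))/2 = -(1 + (6 + n))/2 = -(7 + n)/2 = -7/2 - n/2)
r(-4) + (y(1, 0) - 3*5*4)*(-7) = (2 + 2*(-4)) + ((-7/2 - ½*1) - 3*5*4)*(-7) = (2 - 8) + ((-7/2 - ½) - 15*4)*(-7) = -6 + (-4 - 1*60)*(-7) = -6 + (-4 - 60)*(-7) = -6 - 64*(-7) = -6 + 448 = 442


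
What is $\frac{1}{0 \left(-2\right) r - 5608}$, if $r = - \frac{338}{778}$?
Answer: $- \frac{1}{5608} \approx -0.00017832$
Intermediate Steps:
$r = - \frac{169}{389}$ ($r = \left(-338\right) \frac{1}{778} = - \frac{169}{389} \approx -0.43445$)
$\frac{1}{0 \left(-2\right) r - 5608} = \frac{1}{0 \left(-2\right) \left(- \frac{169}{389}\right) - 5608} = \frac{1}{0 \left(- \frac{169}{389}\right) - 5608} = \frac{1}{0 - 5608} = \frac{1}{-5608} = - \frac{1}{5608}$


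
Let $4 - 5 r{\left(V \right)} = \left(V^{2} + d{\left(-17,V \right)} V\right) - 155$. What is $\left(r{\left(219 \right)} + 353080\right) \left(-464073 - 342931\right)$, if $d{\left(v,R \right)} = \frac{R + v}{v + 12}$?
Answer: $- \frac{6966242524912}{25} \approx -2.7865 \cdot 10^{11}$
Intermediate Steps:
$d{\left(v,R \right)} = \frac{R + v}{12 + v}$
$r{\left(V \right)} = \frac{159}{5} - \frac{V^{2}}{5} - \frac{V \left(\frac{17}{5} - \frac{V}{5}\right)}{5}$ ($r{\left(V \right)} = \frac{4}{5} - \frac{\left(V^{2} + \frac{V - 17}{12 - 17} V\right) - 155}{5} = \frac{4}{5} - \frac{\left(V^{2} + \frac{-17 + V}{-5} V\right) - 155}{5} = \frac{4}{5} - \frac{\left(V^{2} + - \frac{-17 + V}{5} V\right) - 155}{5} = \frac{4}{5} - \frac{\left(V^{2} + \left(\frac{17}{5} - \frac{V}{5}\right) V\right) - 155}{5} = \frac{4}{5} - \frac{\left(V^{2} + V \left(\frac{17}{5} - \frac{V}{5}\right)\right) - 155}{5} = \frac{4}{5} - \frac{-155 + V^{2} + V \left(\frac{17}{5} - \frac{V}{5}\right)}{5} = \frac{4}{5} - \left(-31 + \frac{V^{2}}{5} + \frac{V \left(\frac{17}{5} - \frac{V}{5}\right)}{5}\right) = \frac{159}{5} - \frac{V^{2}}{5} - \frac{V \left(\frac{17}{5} - \frac{V}{5}\right)}{5}$)
$\left(r{\left(219 \right)} + 353080\right) \left(-464073 - 342931\right) = \left(\left(\frac{159}{5} - \frac{3723}{25} - \frac{4 \cdot 219^{2}}{25}\right) + 353080\right) \left(-464073 - 342931\right) = \left(\left(\frac{159}{5} - \frac{3723}{25} - \frac{191844}{25}\right) + 353080\right) \left(-807004\right) = \left(- \frac{194772}{25} + 353080\right) \left(-807004\right) = \frac{8632228}{25} \left(-807004\right) = - \frac{6966242524912}{25}$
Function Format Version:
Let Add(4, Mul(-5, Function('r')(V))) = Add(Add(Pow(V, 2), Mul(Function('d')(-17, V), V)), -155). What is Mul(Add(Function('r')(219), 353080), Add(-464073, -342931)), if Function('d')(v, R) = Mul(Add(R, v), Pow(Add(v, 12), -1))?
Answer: Rational(-6966242524912, 25) ≈ -2.7865e+11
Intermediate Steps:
Function('d')(v, R) = Mul(Pow(Add(12, v), -1), Add(R, v)) (Function('d')(v, R) = Mul(Add(R, v), Pow(Add(12, v), -1)) = Mul(Pow(Add(12, v), -1), Add(R, v)))
Function('r')(V) = Add(Rational(159, 5), Mul(Rational(-1, 5), Pow(V, 2)), Mul(Rational(-1, 5), V, Add(Rational(17, 5), Mul(Rational(-1, 5), V)))) (Function('r')(V) = Add(Rational(4, 5), Mul(Rational(-1, 5), Add(Add(Pow(V, 2), Mul(Mul(Pow(Add(12, -17), -1), Add(V, -17)), V)), -155))) = Add(Rational(4, 5), Mul(Rational(-1, 5), Add(Add(Pow(V, 2), Mul(Mul(Pow(-5, -1), Add(-17, V)), V)), -155))) = Add(Rational(4, 5), Mul(Rational(-1, 5), Add(Add(Pow(V, 2), Mul(Mul(Rational(-1, 5), Add(-17, V)), V)), -155))) = Add(Rational(4, 5), Mul(Rational(-1, 5), Add(Add(Pow(V, 2), Mul(Add(Rational(17, 5), Mul(Rational(-1, 5), V)), V)), -155))) = Add(Rational(4, 5), Mul(Rational(-1, 5), Add(Add(Pow(V, 2), Mul(V, Add(Rational(17, 5), Mul(Rational(-1, 5), V)))), -155))) = Add(Rational(4, 5), Mul(Rational(-1, 5), Add(-155, Pow(V, 2), Mul(V, Add(Rational(17, 5), Mul(Rational(-1, 5), V)))))) = Add(Rational(4, 5), Add(31, Mul(Rational(-1, 5), Pow(V, 2)), Mul(Rational(-1, 5), V, Add(Rational(17, 5), Mul(Rational(-1, 5), V))))) = Add(Rational(159, 5), Mul(Rational(-1, 5), Pow(V, 2)), Mul(Rational(-1, 5), V, Add(Rational(17, 5), Mul(Rational(-1, 5), V)))))
Mul(Add(Function('r')(219), 353080), Add(-464073, -342931)) = Mul(Add(Add(Rational(159, 5), Mul(Rational(-17, 25), 219), Mul(Rational(-4, 25), Pow(219, 2))), 353080), Add(-464073, -342931)) = Mul(Add(Add(Rational(159, 5), Rational(-3723, 25), Mul(Rational(-4, 25), 47961)), 353080), -807004) = Mul(Add(Add(Rational(159, 5), Rational(-3723, 25), Rational(-191844, 25)), 353080), -807004) = Mul(Add(Rational(-194772, 25), 353080), -807004) = Mul(Rational(8632228, 25), -807004) = Rational(-6966242524912, 25)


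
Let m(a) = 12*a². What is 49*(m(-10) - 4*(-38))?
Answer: 66248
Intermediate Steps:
49*(m(-10) - 4*(-38)) = 49*(12*(-10)² - 4*(-38)) = 49*(12*100 + 152) = 49*(1200 + 152) = 49*1352 = 66248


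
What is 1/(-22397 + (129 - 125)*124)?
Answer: -1/21901 ≈ -4.5660e-5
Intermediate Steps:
1/(-22397 + (129 - 125)*124) = 1/(-22397 + 4*124) = 1/(-22397 + 496) = 1/(-21901) = -1/21901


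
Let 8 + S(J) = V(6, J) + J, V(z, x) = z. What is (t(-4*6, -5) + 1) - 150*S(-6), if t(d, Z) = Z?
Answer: 1196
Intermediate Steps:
S(J) = -2 + J (S(J) = -8 + (6 + J) = -2 + J)
(t(-4*6, -5) + 1) - 150*S(-6) = (-5 + 1) - 150*(-2 - 6) = -4 - 150*(-8) = -4 + 1200 = 1196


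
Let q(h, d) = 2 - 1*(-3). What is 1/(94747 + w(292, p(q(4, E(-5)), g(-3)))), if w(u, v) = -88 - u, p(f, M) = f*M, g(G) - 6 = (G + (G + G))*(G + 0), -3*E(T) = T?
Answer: 1/94367 ≈ 1.0597e-5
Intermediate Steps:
E(T) = -T/3
q(h, d) = 5 (q(h, d) = 2 + 3 = 5)
g(G) = 6 + 3*G**2 (g(G) = 6 + (G + (G + G))*(G + 0) = 6 + (G + 2*G)*G = 6 + (3*G)*G = 6 + 3*G**2)
p(f, M) = M*f
1/(94747 + w(292, p(q(4, E(-5)), g(-3)))) = 1/(94747 + (-88 - 1*292)) = 1/(94747 + (-88 - 292)) = 1/(94747 - 380) = 1/94367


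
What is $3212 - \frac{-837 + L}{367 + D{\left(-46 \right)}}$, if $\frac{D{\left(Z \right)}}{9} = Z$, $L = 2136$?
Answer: $\frac{152263}{47} \approx 3239.6$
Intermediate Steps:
$D{\left(Z \right)} = 9 Z$
$3212 - \frac{-837 + L}{367 + D{\left(-46 \right)}} = 3212 - \frac{-837 + 2136}{367 + 9 \left(-46\right)} = 3212 - \frac{1299}{367 - 414} = 3212 - \frac{1299}{-47} = 3212 - 1299 \left(- \frac{1}{47}\right) = 3212 - - \frac{1299}{47} = 3212 + \frac{1299}{47} = \frac{152263}{47}$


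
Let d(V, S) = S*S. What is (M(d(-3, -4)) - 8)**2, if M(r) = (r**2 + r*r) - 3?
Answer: 251001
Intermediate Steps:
d(V, S) = S**2
M(r) = -3 + 2*r**2 (M(r) = (r**2 + r**2) - 3 = 2*r**2 - 3 = -3 + 2*r**2)
(M(d(-3, -4)) - 8)**2 = ((-3 + 2*((-4)**2)**2) - 8)**2 = ((-3 + 2*16**2) - 8)**2 = ((-3 + 2*256) - 8)**2 = ((-3 + 512) - 8)**2 = (509 - 8)**2 = 501**2 = 251001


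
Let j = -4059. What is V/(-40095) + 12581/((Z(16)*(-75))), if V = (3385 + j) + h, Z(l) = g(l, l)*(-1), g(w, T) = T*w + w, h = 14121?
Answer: 15341093/54529200 ≈ 0.28134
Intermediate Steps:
g(w, T) = w + T*w
Z(l) = -l*(1 + l) (Z(l) = (l*(1 + l))*(-1) = -l*(1 + l))
V = 13447 (V = (3385 - 4059) + 14121 = -674 + 14121 = 13447)
V/(-40095) + 12581/((Z(16)*(-75))) = 13447/(-40095) + 12581/((-1*16*(1 + 16)*(-75))) = 13447*(-1/40095) + 12581/((-1*16*17*(-75))) = -13447/40095 + 12581/((-272*(-75))) = -13447/40095 + 12581/20400 = 15341093/54529200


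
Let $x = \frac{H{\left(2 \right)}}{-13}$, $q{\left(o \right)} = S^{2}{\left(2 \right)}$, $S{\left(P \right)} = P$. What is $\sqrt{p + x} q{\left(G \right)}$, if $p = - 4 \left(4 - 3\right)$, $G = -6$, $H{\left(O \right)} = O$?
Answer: $\frac{12 i \sqrt{78}}{13} \approx 8.1524 i$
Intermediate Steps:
$q{\left(o \right)} = 4$ ($q{\left(o \right)} = 2^{2} = 4$)
$p = -4$ ($p = \left(-4\right) 1 = -4$)
$x = - \frac{2}{13}$ ($x = \frac{2}{-13} = 2 \left(- \frac{1}{13}\right) = - \frac{2}{13} \approx -0.15385$)
$\sqrt{p + x} q{\left(G \right)} = \sqrt{-4 - \frac{2}{13}} \cdot 4 = \sqrt{- \frac{54}{13}} \cdot 4 = \frac{3 i \sqrt{78}}{13} \cdot 4 = \frac{12 i \sqrt{78}}{13}$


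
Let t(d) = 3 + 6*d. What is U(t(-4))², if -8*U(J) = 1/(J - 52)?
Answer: 1/341056 ≈ 2.9321e-6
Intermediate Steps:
U(J) = -1/(8*(-52 + J)) (U(J) = -1/(8*(J - 52)) = -1/(8*(-52 + J)))
U(t(-4))² = (-1/(-416 + 8*(3 + 6*(-4))))² = (-1/(-416 + 8*(3 - 24)))² = (-1/(-416 + 8*(-21)))² = (-1/(-416 - 168))² = (-1/(-584))² = (-1*(-1/584))² = (1/584)² = 1/341056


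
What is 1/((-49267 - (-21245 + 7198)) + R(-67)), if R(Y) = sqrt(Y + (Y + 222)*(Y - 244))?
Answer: -8805/310124168 - I*sqrt(3017)/310124168 ≈ -2.8392e-5 - 1.7711e-7*I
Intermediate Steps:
R(Y) = sqrt(Y + (-244 + Y)*(222 + Y)) (R(Y) = sqrt(Y + (222 + Y)*(-244 + Y)) = sqrt(Y + (-244 + Y)*(222 + Y)))
1/((-49267 - (-21245 + 7198)) + R(-67)) = 1/((-49267 - (-21245 + 7198)) + sqrt(-54168 + (-67)**2 - 21*(-67))) = 1/((-49267 - 1*(-14047)) + sqrt(-54168 + 4489 + 1407)) = 1/((-49267 + 14047) + sqrt(-48272)) = 1/(-35220 + 4*I*sqrt(3017))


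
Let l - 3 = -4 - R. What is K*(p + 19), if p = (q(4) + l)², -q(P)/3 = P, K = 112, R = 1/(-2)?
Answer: 19628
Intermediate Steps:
R = -½ ≈ -0.50000
q(P) = -3*P
l = -½ (l = 3 + (-4 - 1*(-½)) = 3 + (-4 + ½) = 3 - 7/2 = -½ ≈ -0.50000)
p = 625/4 (p = (-3*4 - ½)² = (-12 - ½)² = (-25/2)² = 625/4 ≈ 156.25)
K*(p + 19) = 112*(625/4 + 19) = 112*(701/4) = 19628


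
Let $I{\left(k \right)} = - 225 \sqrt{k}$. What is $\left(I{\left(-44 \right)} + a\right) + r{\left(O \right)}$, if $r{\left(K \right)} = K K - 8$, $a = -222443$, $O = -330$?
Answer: $-113551 - 450 i \sqrt{11} \approx -1.1355 \cdot 10^{5} - 1492.5 i$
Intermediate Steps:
$r{\left(K \right)} = -8 + K^{2}$ ($r{\left(K \right)} = K^{2} - 8 = -8 + K^{2}$)
$\left(I{\left(-44 \right)} + a\right) + r{\left(O \right)} = \left(- 225 \sqrt{-44} - 222443\right) - \left(8 - \left(-330\right)^{2}\right) = \left(- 225 \cdot 2 i \sqrt{11} - 222443\right) + \left(-8 + 108900\right) = \left(- 450 i \sqrt{11} - 222443\right) + 108892 = \left(-222443 - 450 i \sqrt{11}\right) + 108892 = -113551 - 450 i \sqrt{11}$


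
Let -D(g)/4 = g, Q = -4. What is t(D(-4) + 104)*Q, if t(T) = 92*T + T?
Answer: -44640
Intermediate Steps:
D(g) = -4*g
t(T) = 93*T
t(D(-4) + 104)*Q = (93*(-4*(-4) + 104))*(-4) = (93*(16 + 104))*(-4) = (93*120)*(-4) = 11160*(-4) = -44640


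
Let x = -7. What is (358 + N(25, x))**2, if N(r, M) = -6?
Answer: 123904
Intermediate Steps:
(358 + N(25, x))**2 = (358 - 6)**2 = 352**2 = 123904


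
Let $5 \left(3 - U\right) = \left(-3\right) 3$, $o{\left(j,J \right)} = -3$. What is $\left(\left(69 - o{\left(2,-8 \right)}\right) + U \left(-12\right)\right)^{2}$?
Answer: $\frac{5184}{25} \approx 207.36$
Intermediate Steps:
$U = \frac{24}{5}$ ($U = 3 - \frac{\left(-3\right) 3}{5} = 3 - - \frac{9}{5} = 3 + \frac{9}{5} = \frac{24}{5} \approx 4.8$)
$\left(\left(69 - o{\left(2,-8 \right)}\right) + U \left(-12\right)\right)^{2} = \left(\left(69 - -3\right) + \frac{24}{5} \left(-12\right)\right)^{2} = \left(\left(69 + 3\right) - \frac{288}{5}\right)^{2} = \left(72 - \frac{288}{5}\right)^{2} = \left(\frac{72}{5}\right)^{2} = \frac{5184}{25}$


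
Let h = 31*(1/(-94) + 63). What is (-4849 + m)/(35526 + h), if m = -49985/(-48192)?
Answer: -645926593/4993534560 ≈ -0.12935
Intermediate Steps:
m = 49985/48192 (m = -49985*(-1/48192) = 49985/48192 ≈ 1.0372)
h = 183551/94 (h = 31*(-1/94 + 63) = 31*(5921/94) = 183551/94 ≈ 1952.7)
(-4849 + m)/(35526 + h) = (-4849 + 49985/48192)/(35526 + 183551/94) = -233633023/(48192*3522995/94) = -233633023/48192*94/3522995 = -645926593/4993534560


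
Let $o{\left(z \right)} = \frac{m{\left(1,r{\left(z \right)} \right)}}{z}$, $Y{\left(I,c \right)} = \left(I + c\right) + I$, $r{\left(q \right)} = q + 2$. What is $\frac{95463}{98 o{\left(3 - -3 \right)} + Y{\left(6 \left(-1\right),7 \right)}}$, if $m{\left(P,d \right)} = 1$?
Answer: $\frac{286389}{34} \approx 8423.2$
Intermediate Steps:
$r{\left(q \right)} = 2 + q$
$Y{\left(I,c \right)} = c + 2 I$
$o{\left(z \right)} = \frac{1}{z}$ ($o{\left(z \right)} = 1 \frac{1}{z} = \frac{1}{z}$)
$\frac{95463}{98 o{\left(3 - -3 \right)} + Y{\left(6 \left(-1\right),7 \right)}} = \frac{95463}{\frac{98}{3 - -3} + \left(7 + 2 \cdot 6 \left(-1\right)\right)} = \frac{95463}{\frac{98}{3 + 3} + \left(7 + 2 \left(-6\right)\right)} = \frac{95463}{\frac{98}{6} + \left(7 - 12\right)} = \frac{95463}{98 \cdot \frac{1}{6} - 5} = \frac{95463}{\frac{49}{3} - 5} = \frac{95463}{\frac{34}{3}} = 95463 \cdot \frac{3}{34} = \frac{286389}{34}$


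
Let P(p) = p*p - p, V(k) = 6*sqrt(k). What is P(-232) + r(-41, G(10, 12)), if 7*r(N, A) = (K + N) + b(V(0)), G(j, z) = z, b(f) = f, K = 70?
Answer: 378421/7 ≈ 54060.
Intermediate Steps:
r(N, A) = 10 + N/7 (r(N, A) = ((70 + N) + 6*sqrt(0))/7 = ((70 + N) + 6*0)/7 = ((70 + N) + 0)/7 = (70 + N)/7 = 10 + N/7)
P(p) = p**2 - p
P(-232) + r(-41, G(10, 12)) = -232*(-1 - 232) + (10 + (1/7)*(-41)) = -232*(-233) + (10 - 41/7) = 54056 + 29/7 = 378421/7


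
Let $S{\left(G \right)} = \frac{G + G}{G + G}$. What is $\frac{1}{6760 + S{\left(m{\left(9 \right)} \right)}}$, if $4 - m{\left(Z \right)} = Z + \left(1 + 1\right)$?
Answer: $\frac{1}{6761} \approx 0.00014791$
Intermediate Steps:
$m{\left(Z \right)} = 2 - Z$ ($m{\left(Z \right)} = 4 - \left(Z + \left(1 + 1\right)\right) = 4 - \left(Z + 2\right) = 4 - \left(2 + Z\right) = 2 - Z$)
$S{\left(G \right)} = 1$ ($S{\left(G \right)} = \frac{2 G}{2 G} = 2 G \frac{1}{2 G} = 1$)
$\frac{1}{6760 + S{\left(m{\left(9 \right)} \right)}} = \frac{1}{6760 + 1} = \frac{1}{6761}$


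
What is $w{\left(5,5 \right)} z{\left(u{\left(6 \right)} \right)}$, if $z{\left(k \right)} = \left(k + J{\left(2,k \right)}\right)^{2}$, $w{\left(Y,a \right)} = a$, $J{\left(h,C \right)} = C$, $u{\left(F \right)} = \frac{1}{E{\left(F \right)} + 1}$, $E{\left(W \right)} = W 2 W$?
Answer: $\frac{20}{5329} \approx 0.0037531$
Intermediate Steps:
$E{\left(W \right)} = 2 W^{2}$ ($E{\left(W \right)} = 2 W W = 2 W^{2}$)
$u{\left(F \right)} = \frac{1}{1 + 2 F^{2}}$ ($u{\left(F \right)} = \frac{1}{2 F^{2} + 1} = \frac{1}{1 + 2 F^{2}}$)
$z{\left(k \right)} = 4 k^{2}$ ($z{\left(k \right)} = \left(k + k\right)^{2} = \left(2 k\right)^{2} = 4 k^{2}$)
$w{\left(5,5 \right)} z{\left(u{\left(6 \right)} \right)} = 5 \cdot 4 \left(\frac{1}{1 + 2 \cdot 6^{2}}\right)^{2} = 5 \cdot 4 \left(\frac{1}{1 + 2 \cdot 36}\right)^{2} = 5 \cdot 4 \left(\frac{1}{1 + 72}\right)^{2} = 5 \cdot 4 \left(\frac{1}{73}\right)^{2} = 5 \cdot \frac{4}{5329} = \frac{20}{5329}$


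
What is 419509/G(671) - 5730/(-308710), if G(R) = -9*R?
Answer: -12947201992/186429969 ≈ -69.448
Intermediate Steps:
419509/G(671) - 5730/(-308710) = 419509/((-9*671)) - 5730/(-308710) = 419509/(-6039) - 5730*(-1/308710) = 419509*(-1/6039) + 573/30871 = -419509/6039 + 573/30871 = -12947201992/186429969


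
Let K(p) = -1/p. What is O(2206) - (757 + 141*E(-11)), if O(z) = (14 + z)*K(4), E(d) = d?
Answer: 239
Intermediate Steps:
O(z) = -7/2 - z/4 (O(z) = (14 + z)*(-1/4) = (14 + z)*(-1*¼) = (14 + z)*(-¼) = -7/2 - z/4)
O(2206) - (757 + 141*E(-11)) = (-7/2 - ¼*2206) - (757 + 141*(-11)) = (-7/2 - 1103/2) - (757 - 1551) = -555 - 1*(-794) = -555 + 794 = 239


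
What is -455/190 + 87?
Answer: 3215/38 ≈ 84.605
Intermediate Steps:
-455/190 + 87 = -455*1/190 + 87 = -91/38 + 87 = 3215/38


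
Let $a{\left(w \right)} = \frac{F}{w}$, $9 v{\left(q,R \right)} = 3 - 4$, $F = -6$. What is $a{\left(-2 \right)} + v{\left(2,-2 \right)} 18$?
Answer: $1$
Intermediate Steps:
$v{\left(q,R \right)} = - \frac{1}{9}$ ($v{\left(q,R \right)} = \frac{3 - 4}{9} = \frac{1}{9} \left(-1\right) = - \frac{1}{9}$)
$a{\left(w \right)} = - \frac{6}{w}$
$a{\left(-2 \right)} + v{\left(2,-2 \right)} 18 = - \frac{6}{-2} - 2 = \left(-6\right) \left(- \frac{1}{2}\right) - 2 = 3 - 2 = 1$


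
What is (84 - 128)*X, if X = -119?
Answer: 5236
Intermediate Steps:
(84 - 128)*X = (84 - 128)*(-119) = -44*(-119) = 5236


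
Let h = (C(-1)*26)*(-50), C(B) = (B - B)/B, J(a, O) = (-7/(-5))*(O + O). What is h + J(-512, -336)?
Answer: -4704/5 ≈ -940.80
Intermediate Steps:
J(a, O) = 14*O/5 (J(a, O) = (-7*(-⅕))*(2*O) = 7*(2*O)/5 = 14*O/5)
C(B) = 0 (C(B) = 0/B = 0)
h = 0 (h = (0*26)*(-50) = 0*(-50) = 0)
h + J(-512, -336) = 0 + (14/5)*(-336) = 0 - 4704/5 = -4704/5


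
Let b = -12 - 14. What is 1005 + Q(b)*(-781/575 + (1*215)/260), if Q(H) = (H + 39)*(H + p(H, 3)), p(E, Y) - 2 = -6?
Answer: 278811/230 ≈ 1212.2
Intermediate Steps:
b = -26
p(E, Y) = -4 (p(E, Y) = 2 - 6 = -4)
Q(H) = (-4 + H)*(39 + H) (Q(H) = (H + 39)*(H - 4) = (39 + H)*(-4 + H) = (-4 + H)*(39 + H))
1005 + Q(b)*(-781/575 + (1*215)/260) = 1005 + (-156 + (-26)**2 + 35*(-26))*(-781/575 + (1*215)/260) = 1005 + (-156 + 676 - 910)*(-781*1/575 + 215*(1/260)) = 1005 - 390*(-781/575 + 43/52) = 1005 - 390*(-15887/29900) = 1005 + 47661/230 = 278811/230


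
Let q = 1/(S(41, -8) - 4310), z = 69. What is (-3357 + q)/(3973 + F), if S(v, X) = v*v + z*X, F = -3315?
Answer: -5339309/1046549 ≈ -5.1018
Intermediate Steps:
S(v, X) = v² + 69*X (S(v, X) = v*v + 69*X = v² + 69*X)
q = -1/3181 (q = 1/((41² + 69*(-8)) - 4310) = 1/((1681 - 552) - 4310) = 1/(1129 - 4310) = 1/(-3181) = -1/3181 ≈ -0.00031437)
(-3357 + q)/(3973 + F) = (-3357 - 1/3181)/(3973 - 3315) = -10678618/3181/658 = -10678618/3181*1/658 = -5339309/1046549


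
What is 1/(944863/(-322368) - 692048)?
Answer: -14016/9699785849 ≈ -1.4450e-6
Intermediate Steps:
1/(944863/(-322368) - 692048) = 1/(944863*(-1/322368) - 692048) = 1/(-41081/14016 - 692048) = 1/(-9699785849/14016) = -14016/9699785849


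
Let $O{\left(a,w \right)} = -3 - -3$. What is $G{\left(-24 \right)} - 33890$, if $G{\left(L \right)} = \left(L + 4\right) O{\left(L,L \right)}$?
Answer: $-33890$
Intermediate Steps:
$O{\left(a,w \right)} = 0$ ($O{\left(a,w \right)} = -3 + 3 = 0$)
$G{\left(L \right)} = 0$ ($G{\left(L \right)} = \left(L + 4\right) 0 = \left(4 + L\right) 0 = 0$)
$G{\left(-24 \right)} - 33890 = 0 - 33890 = -33890$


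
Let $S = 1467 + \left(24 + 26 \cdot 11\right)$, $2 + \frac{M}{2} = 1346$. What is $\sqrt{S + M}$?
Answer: $\sqrt{4465} \approx 66.821$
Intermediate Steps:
$M = 2688$ ($M = -4 + 2 \cdot 1346 = -4 + 2692 = 2688$)
$S = 1777$ ($S = 1467 + \left(24 + 286\right) = 1467 + 310 = 1777$)
$\sqrt{S + M} = \sqrt{1777 + 2688} = \sqrt{4465}$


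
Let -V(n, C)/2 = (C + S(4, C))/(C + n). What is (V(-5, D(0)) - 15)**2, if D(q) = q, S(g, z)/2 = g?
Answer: 3481/25 ≈ 139.24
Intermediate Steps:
S(g, z) = 2*g
V(n, C) = -2*(8 + C)/(C + n) (V(n, C) = -2*(C + 2*4)/(C + n) = -2*(C + 8)/(C + n) = -2*(8 + C)/(C + n))
(V(-5, D(0)) - 15)**2 = (2*(-8 - 1*0)/(0 - 5) - 15)**2 = (2*(-8 + 0)/(-5) - 15)**2 = (2*(-1/5)*(-8) - 15)**2 = (16/5 - 15)**2 = (-59/5)**2 = 3481/25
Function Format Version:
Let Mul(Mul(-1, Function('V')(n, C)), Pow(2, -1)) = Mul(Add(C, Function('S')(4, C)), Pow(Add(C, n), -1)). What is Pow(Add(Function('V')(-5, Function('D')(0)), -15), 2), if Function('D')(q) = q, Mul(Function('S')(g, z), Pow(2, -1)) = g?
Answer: Rational(3481, 25) ≈ 139.24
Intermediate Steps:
Function('S')(g, z) = Mul(2, g)
Function('V')(n, C) = Mul(-2, Pow(Add(C, n), -1), Add(8, C)) (Function('V')(n, C) = Mul(-2, Mul(Add(C, Mul(2, 4)), Pow(Add(C, n), -1))) = Mul(-2, Mul(Add(C, 8), Pow(Add(C, n), -1))) = Mul(-2, Mul(Add(8, C), Pow(Add(C, n), -1))) = Mul(-2, Mul(Pow(Add(C, n), -1), Add(8, C))) = Mul(-2, Pow(Add(C, n), -1), Add(8, C)))
Pow(Add(Function('V')(-5, Function('D')(0)), -15), 2) = Pow(Add(Mul(2, Pow(Add(0, -5), -1), Add(-8, Mul(-1, 0))), -15), 2) = Pow(Add(Mul(2, Pow(-5, -1), Add(-8, 0)), -15), 2) = Pow(Add(Mul(2, Rational(-1, 5), -8), -15), 2) = Pow(Add(Rational(16, 5), -15), 2) = Pow(Rational(-59, 5), 2) = Rational(3481, 25)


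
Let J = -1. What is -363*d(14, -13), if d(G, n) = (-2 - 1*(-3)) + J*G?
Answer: 4719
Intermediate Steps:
d(G, n) = 1 - G (d(G, n) = (-2 - 1*(-3)) - G = (-2 + 3) - G = 1 - G)
-363*d(14, -13) = -363*(1 - 1*14) = -363*(1 - 14) = -363*(-13) = 4719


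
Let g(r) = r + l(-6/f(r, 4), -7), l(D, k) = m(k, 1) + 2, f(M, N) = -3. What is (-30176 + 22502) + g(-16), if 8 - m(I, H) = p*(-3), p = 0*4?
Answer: -7680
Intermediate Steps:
p = 0
m(I, H) = 8 (m(I, H) = 8 - 0*(-3) = 8 - 1*0 = 8 + 0 = 8)
l(D, k) = 10 (l(D, k) = 8 + 2 = 10)
g(r) = 10 + r (g(r) = r + 10 = 10 + r)
(-30176 + 22502) + g(-16) = (-30176 + 22502) + (10 - 16) = -7674 - 6 = -7680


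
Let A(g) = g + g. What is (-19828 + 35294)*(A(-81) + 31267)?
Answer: 481069930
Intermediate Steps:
A(g) = 2*g
(-19828 + 35294)*(A(-81) + 31267) = (-19828 + 35294)*(2*(-81) + 31267) = 15466*(-162 + 31267) = 15466*31105 = 481069930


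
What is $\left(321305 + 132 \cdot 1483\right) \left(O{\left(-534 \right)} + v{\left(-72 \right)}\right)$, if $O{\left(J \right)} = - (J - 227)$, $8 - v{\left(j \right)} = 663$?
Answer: $54808466$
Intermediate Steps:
$v{\left(j \right)} = -655$ ($v{\left(j \right)} = 8 - 663 = -655$)
$O{\left(J \right)} = 227 - J$ ($O{\left(J \right)} = - (J - 227) = - (-227 + J) = 227 - J$)
$\left(321305 + 132 \cdot 1483\right) \left(O{\left(-534 \right)} + v{\left(-72 \right)}\right) = \left(321305 + 132 \cdot 1483\right) \left(\left(227 - -534\right) - 655\right) = \left(321305 + 195756\right) \left(\left(227 + 534\right) - 655\right) = 517061 \left(761 - 655\right) = 517061 \cdot 106 = 54808466$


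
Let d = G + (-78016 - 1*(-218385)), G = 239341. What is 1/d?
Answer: 1/379710 ≈ 2.6336e-6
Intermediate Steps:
d = 379710 (d = 239341 + (-78016 - 1*(-218385)) = 239341 + (-78016 + 218385) = 239341 + 140369 = 379710)
1/d = 1/379710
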